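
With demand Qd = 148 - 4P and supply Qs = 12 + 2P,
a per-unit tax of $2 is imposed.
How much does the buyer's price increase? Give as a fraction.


With a per-unit tax, the buyer's price increase depends on relative slopes.
Supply slope: d = 2, Demand slope: b = 4
Buyer's price increase = d * tax / (b + d)
= 2 * 2 / (4 + 2)
= 4 / 6 = 2/3

2/3


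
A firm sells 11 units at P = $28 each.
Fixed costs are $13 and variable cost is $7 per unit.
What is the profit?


Total Revenue = P * Q = 28 * 11 = $308
Total Cost = FC + VC*Q = 13 + 7*11 = $90
Profit = TR - TC = 308 - 90 = $218

$218


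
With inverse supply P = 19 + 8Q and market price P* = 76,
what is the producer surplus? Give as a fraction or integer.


Minimum supply price (at Q=0): P_min = 19
Quantity supplied at P* = 76:
Q* = (76 - 19)/8 = 57/8
PS = (1/2) * Q* * (P* - P_min)
PS = (1/2) * 57/8 * (76 - 19)
PS = (1/2) * 57/8 * 57 = 3249/16

3249/16


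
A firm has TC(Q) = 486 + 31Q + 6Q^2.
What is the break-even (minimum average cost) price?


AC(Q) = 486/Q + 31 + 6Q
To minimize: dAC/dQ = -486/Q^2 + 6 = 0
Q^2 = 486/6 = 81
Q* = 9
Min AC = 486/9 + 31 + 6*9
Min AC = 54 + 31 + 54 = 139

139


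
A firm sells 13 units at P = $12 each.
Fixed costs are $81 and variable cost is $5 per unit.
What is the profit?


Total Revenue = P * Q = 12 * 13 = $156
Total Cost = FC + VC*Q = 81 + 5*13 = $146
Profit = TR - TC = 156 - 146 = $10

$10


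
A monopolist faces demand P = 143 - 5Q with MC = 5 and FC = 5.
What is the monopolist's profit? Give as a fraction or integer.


MR = MC: 143 - 10Q = 5
Q* = 69/5
P* = 143 - 5*69/5 = 74
Profit = (P* - MC)*Q* - FC
= (74 - 5)*69/5 - 5
= 69*69/5 - 5
= 4761/5 - 5 = 4736/5

4736/5


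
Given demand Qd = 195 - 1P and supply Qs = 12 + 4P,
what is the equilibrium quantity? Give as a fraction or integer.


First find equilibrium price:
195 - 1P = 12 + 4P
P* = 183/5 = 183/5
Then substitute into demand:
Q* = 195 - 1 * 183/5 = 792/5

792/5


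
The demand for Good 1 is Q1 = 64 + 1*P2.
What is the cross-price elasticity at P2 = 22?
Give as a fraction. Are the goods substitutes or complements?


dQ1/dP2 = 1
At P2 = 22: Q1 = 64 + 1*22 = 86
Exy = (dQ1/dP2)(P2/Q1) = 1 * 22 / 86 = 11/43
Since Exy > 0, the goods are substitutes.

11/43 (substitutes)


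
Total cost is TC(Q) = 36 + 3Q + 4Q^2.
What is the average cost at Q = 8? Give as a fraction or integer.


TC(8) = 36 + 3*8 + 4*8^2
TC(8) = 36 + 24 + 256 = 316
AC = TC/Q = 316/8 = 79/2

79/2


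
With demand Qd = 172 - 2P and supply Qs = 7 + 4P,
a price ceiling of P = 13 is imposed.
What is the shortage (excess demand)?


At P = 13:
Qd = 172 - 2*13 = 146
Qs = 7 + 4*13 = 59
Shortage = Qd - Qs = 146 - 59 = 87

87


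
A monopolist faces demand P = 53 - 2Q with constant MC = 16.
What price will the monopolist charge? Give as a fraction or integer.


MR = 53 - 4Q
Set MR = MC: 53 - 4Q = 16
Q* = 37/4
Substitute into demand:
P* = 53 - 2*37/4 = 69/2

69/2


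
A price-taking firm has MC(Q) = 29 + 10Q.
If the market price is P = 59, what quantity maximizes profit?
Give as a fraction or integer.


In perfect competition, profit is maximized where P = MC.
59 = 29 + 10Q
30 = 10Q
Q* = 30/10 = 3

3


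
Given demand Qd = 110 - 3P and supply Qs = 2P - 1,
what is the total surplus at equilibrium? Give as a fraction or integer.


Find equilibrium: 110 - 3P = 2P - 1
110 + 1 = 5P
P* = 111/5 = 111/5
Q* = 2*111/5 - 1 = 217/5
Inverse demand: P = 110/3 - Q/3, so P_max = 110/3
Inverse supply: P = 1/2 + Q/2, so P_min = 1/2
CS = (1/2) * 217/5 * (110/3 - 111/5) = 47089/150
PS = (1/2) * 217/5 * (111/5 - 1/2) = 47089/100
TS = CS + PS = 47089/150 + 47089/100 = 47089/60

47089/60


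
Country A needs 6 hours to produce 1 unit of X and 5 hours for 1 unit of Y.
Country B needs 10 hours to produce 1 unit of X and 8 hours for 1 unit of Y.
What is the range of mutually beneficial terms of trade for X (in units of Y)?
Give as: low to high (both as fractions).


Opportunity cost of X for Country A = hours_X / hours_Y = 6/5 = 6/5 units of Y
Opportunity cost of X for Country B = hours_X / hours_Y = 10/8 = 5/4 units of Y
Terms of trade must be between the two opportunity costs.
Range: 6/5 to 5/4

6/5 to 5/4


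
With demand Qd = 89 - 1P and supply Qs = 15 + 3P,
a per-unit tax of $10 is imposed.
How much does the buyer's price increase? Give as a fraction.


With a per-unit tax, the buyer's price increase depends on relative slopes.
Supply slope: d = 3, Demand slope: b = 1
Buyer's price increase = d * tax / (b + d)
= 3 * 10 / (1 + 3)
= 30 / 4 = 15/2

15/2


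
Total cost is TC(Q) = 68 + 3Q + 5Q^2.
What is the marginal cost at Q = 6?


MC = dTC/dQ = 3 + 2*5*Q
At Q = 6:
MC = 3 + 10*6
MC = 3 + 60 = 63

63


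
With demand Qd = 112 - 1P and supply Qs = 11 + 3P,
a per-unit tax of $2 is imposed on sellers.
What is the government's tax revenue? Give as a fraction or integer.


With tax on sellers, new supply: Qs' = 11 + 3(P - 2)
= 5 + 3P
New equilibrium quantity:
Q_new = 341/4
Tax revenue = tax * Q_new = 2 * 341/4 = 341/2

341/2


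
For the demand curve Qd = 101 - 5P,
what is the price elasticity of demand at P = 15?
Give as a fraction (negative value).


dQ/dP = -5
At P = 15: Q = 101 - 5*15 = 26
E = (dQ/dP)(P/Q) = (-5)(15/26) = -75/26

-75/26


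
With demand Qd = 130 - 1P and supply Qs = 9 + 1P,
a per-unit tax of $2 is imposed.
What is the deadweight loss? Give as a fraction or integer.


Pre-tax equilibrium quantity: Q* = 139/2
Post-tax equilibrium quantity: Q_tax = 137/2
Reduction in quantity: Q* - Q_tax = 1
DWL = (1/2) * tax * (Q* - Q_tax)
DWL = (1/2) * 2 * 1 = 1

1


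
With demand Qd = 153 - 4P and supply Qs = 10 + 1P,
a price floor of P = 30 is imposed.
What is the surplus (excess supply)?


At P = 30:
Qd = 153 - 4*30 = 33
Qs = 10 + 1*30 = 40
Surplus = Qs - Qd = 40 - 33 = 7

7


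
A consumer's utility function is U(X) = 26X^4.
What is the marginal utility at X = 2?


MU = dU/dX = 26*4*X^(4-1)
MU = 104*X^3
At X = 2:
MU = 104 * 2^3
MU = 104 * 8 = 832

832


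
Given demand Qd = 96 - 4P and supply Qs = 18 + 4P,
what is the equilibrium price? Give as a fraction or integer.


At equilibrium, Qd = Qs.
96 - 4P = 18 + 4P
96 - 18 = 4P + 4P
78 = 8P
P* = 78/8 = 39/4

39/4


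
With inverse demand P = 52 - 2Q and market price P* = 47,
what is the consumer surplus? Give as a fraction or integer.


Maximum willingness to pay (at Q=0): P_max = 52
Quantity demanded at P* = 47:
Q* = (52 - 47)/2 = 5/2
CS = (1/2) * Q* * (P_max - P*)
CS = (1/2) * 5/2 * (52 - 47)
CS = (1/2) * 5/2 * 5 = 25/4

25/4


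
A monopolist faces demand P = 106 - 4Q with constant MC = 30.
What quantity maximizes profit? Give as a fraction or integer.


TR = P*Q = (106 - 4Q)Q = 106Q - 4Q^2
MR = dTR/dQ = 106 - 8Q
Set MR = MC:
106 - 8Q = 30
76 = 8Q
Q* = 76/8 = 19/2

19/2


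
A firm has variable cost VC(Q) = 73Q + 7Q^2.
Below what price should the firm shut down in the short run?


AVC(Q) = VC(Q)/Q = 73 + 7Q
AVC is increasing in Q, so minimum AVC is at Q -> 0+.
Min AVC = 73
The firm should shut down if P < 73.

73


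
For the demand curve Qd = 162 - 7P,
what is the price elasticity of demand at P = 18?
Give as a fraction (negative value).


dQ/dP = -7
At P = 18: Q = 162 - 7*18 = 36
E = (dQ/dP)(P/Q) = (-7)(18/36) = -7/2

-7/2


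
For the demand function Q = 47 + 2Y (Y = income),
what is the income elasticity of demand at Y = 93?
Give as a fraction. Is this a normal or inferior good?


dQ/dY = 2
At Y = 93: Q = 47 + 2*93 = 233
Ey = (dQ/dY)(Y/Q) = 2 * 93 / 233 = 186/233
Since Ey > 0, this is a normal good.

186/233 (normal good)


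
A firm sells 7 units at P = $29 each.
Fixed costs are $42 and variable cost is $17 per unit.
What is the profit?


Total Revenue = P * Q = 29 * 7 = $203
Total Cost = FC + VC*Q = 42 + 17*7 = $161
Profit = TR - TC = 203 - 161 = $42

$42


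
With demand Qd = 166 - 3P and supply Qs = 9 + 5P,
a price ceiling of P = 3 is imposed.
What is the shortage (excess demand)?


At P = 3:
Qd = 166 - 3*3 = 157
Qs = 9 + 5*3 = 24
Shortage = Qd - Qs = 157 - 24 = 133

133


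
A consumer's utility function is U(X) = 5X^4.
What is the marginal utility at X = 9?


MU = dU/dX = 5*4*X^(4-1)
MU = 20*X^3
At X = 9:
MU = 20 * 9^3
MU = 20 * 729 = 14580

14580


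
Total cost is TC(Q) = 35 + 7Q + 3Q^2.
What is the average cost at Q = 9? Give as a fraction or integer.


TC(9) = 35 + 7*9 + 3*9^2
TC(9) = 35 + 63 + 243 = 341
AC = TC/Q = 341/9 = 341/9

341/9


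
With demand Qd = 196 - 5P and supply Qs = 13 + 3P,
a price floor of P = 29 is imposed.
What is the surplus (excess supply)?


At P = 29:
Qd = 196 - 5*29 = 51
Qs = 13 + 3*29 = 100
Surplus = Qs - Qd = 100 - 51 = 49

49


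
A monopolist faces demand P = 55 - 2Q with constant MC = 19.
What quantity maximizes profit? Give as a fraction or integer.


TR = P*Q = (55 - 2Q)Q = 55Q - 2Q^2
MR = dTR/dQ = 55 - 4Q
Set MR = MC:
55 - 4Q = 19
36 = 4Q
Q* = 36/4 = 9

9


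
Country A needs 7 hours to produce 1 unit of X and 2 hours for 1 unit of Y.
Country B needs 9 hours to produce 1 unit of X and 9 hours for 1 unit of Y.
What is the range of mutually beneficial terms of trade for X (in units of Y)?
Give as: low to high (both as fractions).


Opportunity cost of X for Country A = hours_X / hours_Y = 7/2 = 7/2 units of Y
Opportunity cost of X for Country B = hours_X / hours_Y = 9/9 = 1 units of Y
Terms of trade must be between the two opportunity costs.
Range: 1 to 7/2

1 to 7/2


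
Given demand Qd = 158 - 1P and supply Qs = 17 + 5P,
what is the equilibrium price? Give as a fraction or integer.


At equilibrium, Qd = Qs.
158 - 1P = 17 + 5P
158 - 17 = 1P + 5P
141 = 6P
P* = 141/6 = 47/2

47/2


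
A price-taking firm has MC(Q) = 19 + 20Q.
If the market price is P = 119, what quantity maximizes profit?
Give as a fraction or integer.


In perfect competition, profit is maximized where P = MC.
119 = 19 + 20Q
100 = 20Q
Q* = 100/20 = 5

5


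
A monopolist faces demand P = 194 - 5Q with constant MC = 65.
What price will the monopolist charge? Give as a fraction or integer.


MR = 194 - 10Q
Set MR = MC: 194 - 10Q = 65
Q* = 129/10
Substitute into demand:
P* = 194 - 5*129/10 = 259/2

259/2


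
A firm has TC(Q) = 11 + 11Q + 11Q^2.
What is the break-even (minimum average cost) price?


AC(Q) = 11/Q + 11 + 11Q
To minimize: dAC/dQ = -11/Q^2 + 11 = 0
Q^2 = 11/11 = 1
Q* = 1
Min AC = 11/1 + 11 + 11*1
Min AC = 11 + 11 + 11 = 33

33


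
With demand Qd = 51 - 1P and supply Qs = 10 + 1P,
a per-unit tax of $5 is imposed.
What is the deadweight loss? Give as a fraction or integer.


Pre-tax equilibrium quantity: Q* = 61/2
Post-tax equilibrium quantity: Q_tax = 28
Reduction in quantity: Q* - Q_tax = 5/2
DWL = (1/2) * tax * (Q* - Q_tax)
DWL = (1/2) * 5 * 5/2 = 25/4

25/4


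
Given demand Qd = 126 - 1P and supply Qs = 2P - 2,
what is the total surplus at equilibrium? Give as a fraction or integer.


Find equilibrium: 126 - 1P = 2P - 2
126 + 2 = 3P
P* = 128/3 = 128/3
Q* = 2*128/3 - 2 = 250/3
Inverse demand: P = 126 - Q/1, so P_max = 126
Inverse supply: P = 1 + Q/2, so P_min = 1
CS = (1/2) * 250/3 * (126 - 128/3) = 31250/9
PS = (1/2) * 250/3 * (128/3 - 1) = 15625/9
TS = CS + PS = 31250/9 + 15625/9 = 15625/3

15625/3


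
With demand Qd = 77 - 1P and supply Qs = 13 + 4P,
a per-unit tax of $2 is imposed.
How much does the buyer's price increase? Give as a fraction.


With a per-unit tax, the buyer's price increase depends on relative slopes.
Supply slope: d = 4, Demand slope: b = 1
Buyer's price increase = d * tax / (b + d)
= 4 * 2 / (1 + 4)
= 8 / 5 = 8/5

8/5


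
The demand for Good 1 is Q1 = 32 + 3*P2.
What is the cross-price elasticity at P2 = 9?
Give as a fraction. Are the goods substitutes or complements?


dQ1/dP2 = 3
At P2 = 9: Q1 = 32 + 3*9 = 59
Exy = (dQ1/dP2)(P2/Q1) = 3 * 9 / 59 = 27/59
Since Exy > 0, the goods are substitutes.

27/59 (substitutes)


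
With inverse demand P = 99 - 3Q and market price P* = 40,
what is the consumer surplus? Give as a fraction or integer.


Maximum willingness to pay (at Q=0): P_max = 99
Quantity demanded at P* = 40:
Q* = (99 - 40)/3 = 59/3
CS = (1/2) * Q* * (P_max - P*)
CS = (1/2) * 59/3 * (99 - 40)
CS = (1/2) * 59/3 * 59 = 3481/6

3481/6


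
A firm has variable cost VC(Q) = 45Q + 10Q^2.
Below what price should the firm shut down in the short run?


AVC(Q) = VC(Q)/Q = 45 + 10Q
AVC is increasing in Q, so minimum AVC is at Q -> 0+.
Min AVC = 45
The firm should shut down if P < 45.

45


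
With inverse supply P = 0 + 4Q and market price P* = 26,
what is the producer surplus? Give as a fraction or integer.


Minimum supply price (at Q=0): P_min = 0
Quantity supplied at P* = 26:
Q* = (26 - 0)/4 = 13/2
PS = (1/2) * Q* * (P* - P_min)
PS = (1/2) * 13/2 * (26 - 0)
PS = (1/2) * 13/2 * 26 = 169/2

169/2


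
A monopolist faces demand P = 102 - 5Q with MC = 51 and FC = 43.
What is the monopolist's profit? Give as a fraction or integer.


MR = MC: 102 - 10Q = 51
Q* = 51/10
P* = 102 - 5*51/10 = 153/2
Profit = (P* - MC)*Q* - FC
= (153/2 - 51)*51/10 - 43
= 51/2*51/10 - 43
= 2601/20 - 43 = 1741/20

1741/20


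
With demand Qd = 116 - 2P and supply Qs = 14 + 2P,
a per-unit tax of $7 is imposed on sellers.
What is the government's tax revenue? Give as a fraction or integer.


With tax on sellers, new supply: Qs' = 14 + 2(P - 7)
= 0 + 2P
New equilibrium quantity:
Q_new = 58
Tax revenue = tax * Q_new = 7 * 58 = 406

406


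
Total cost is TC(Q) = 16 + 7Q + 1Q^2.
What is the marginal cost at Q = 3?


MC = dTC/dQ = 7 + 2*1*Q
At Q = 3:
MC = 7 + 2*3
MC = 7 + 6 = 13

13


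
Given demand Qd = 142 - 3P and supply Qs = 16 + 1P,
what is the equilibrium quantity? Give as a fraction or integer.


First find equilibrium price:
142 - 3P = 16 + 1P
P* = 126/4 = 63/2
Then substitute into demand:
Q* = 142 - 3 * 63/2 = 95/2

95/2


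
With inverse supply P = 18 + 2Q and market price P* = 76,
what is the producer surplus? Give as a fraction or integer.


Minimum supply price (at Q=0): P_min = 18
Quantity supplied at P* = 76:
Q* = (76 - 18)/2 = 29
PS = (1/2) * Q* * (P* - P_min)
PS = (1/2) * 29 * (76 - 18)
PS = (1/2) * 29 * 58 = 841

841


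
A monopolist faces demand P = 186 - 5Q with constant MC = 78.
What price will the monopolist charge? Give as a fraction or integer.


MR = 186 - 10Q
Set MR = MC: 186 - 10Q = 78
Q* = 54/5
Substitute into demand:
P* = 186 - 5*54/5 = 132

132


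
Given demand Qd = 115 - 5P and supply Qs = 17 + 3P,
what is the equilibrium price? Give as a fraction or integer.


At equilibrium, Qd = Qs.
115 - 5P = 17 + 3P
115 - 17 = 5P + 3P
98 = 8P
P* = 98/8 = 49/4

49/4


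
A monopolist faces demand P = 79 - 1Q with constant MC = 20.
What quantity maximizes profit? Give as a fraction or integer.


TR = P*Q = (79 - 1Q)Q = 79Q - 1Q^2
MR = dTR/dQ = 79 - 2Q
Set MR = MC:
79 - 2Q = 20
59 = 2Q
Q* = 59/2 = 59/2

59/2


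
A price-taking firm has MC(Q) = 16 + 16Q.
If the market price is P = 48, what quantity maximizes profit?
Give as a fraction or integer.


In perfect competition, profit is maximized where P = MC.
48 = 16 + 16Q
32 = 16Q
Q* = 32/16 = 2

2


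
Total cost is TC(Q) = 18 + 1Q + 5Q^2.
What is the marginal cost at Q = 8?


MC = dTC/dQ = 1 + 2*5*Q
At Q = 8:
MC = 1 + 10*8
MC = 1 + 80 = 81

81


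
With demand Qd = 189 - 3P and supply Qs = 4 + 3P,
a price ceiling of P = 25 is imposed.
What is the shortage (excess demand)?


At P = 25:
Qd = 189 - 3*25 = 114
Qs = 4 + 3*25 = 79
Shortage = Qd - Qs = 114 - 79 = 35

35


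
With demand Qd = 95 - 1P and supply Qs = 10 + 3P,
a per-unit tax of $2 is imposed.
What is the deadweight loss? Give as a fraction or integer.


Pre-tax equilibrium quantity: Q* = 295/4
Post-tax equilibrium quantity: Q_tax = 289/4
Reduction in quantity: Q* - Q_tax = 3/2
DWL = (1/2) * tax * (Q* - Q_tax)
DWL = (1/2) * 2 * 3/2 = 3/2

3/2


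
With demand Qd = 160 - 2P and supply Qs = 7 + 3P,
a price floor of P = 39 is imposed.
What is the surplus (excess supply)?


At P = 39:
Qd = 160 - 2*39 = 82
Qs = 7 + 3*39 = 124
Surplus = Qs - Qd = 124 - 82 = 42

42


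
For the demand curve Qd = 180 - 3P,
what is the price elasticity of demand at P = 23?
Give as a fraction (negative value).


dQ/dP = -3
At P = 23: Q = 180 - 3*23 = 111
E = (dQ/dP)(P/Q) = (-3)(23/111) = -23/37

-23/37


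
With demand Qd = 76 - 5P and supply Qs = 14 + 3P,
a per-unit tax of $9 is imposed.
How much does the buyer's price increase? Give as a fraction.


With a per-unit tax, the buyer's price increase depends on relative slopes.
Supply slope: d = 3, Demand slope: b = 5
Buyer's price increase = d * tax / (b + d)
= 3 * 9 / (5 + 3)
= 27 / 8 = 27/8

27/8


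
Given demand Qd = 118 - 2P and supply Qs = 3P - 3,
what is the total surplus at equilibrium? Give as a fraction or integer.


Find equilibrium: 118 - 2P = 3P - 3
118 + 3 = 5P
P* = 121/5 = 121/5
Q* = 3*121/5 - 3 = 348/5
Inverse demand: P = 59 - Q/2, so P_max = 59
Inverse supply: P = 1 + Q/3, so P_min = 1
CS = (1/2) * 348/5 * (59 - 121/5) = 30276/25
PS = (1/2) * 348/5 * (121/5 - 1) = 20184/25
TS = CS + PS = 30276/25 + 20184/25 = 10092/5

10092/5


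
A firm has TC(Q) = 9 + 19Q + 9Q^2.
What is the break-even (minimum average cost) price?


AC(Q) = 9/Q + 19 + 9Q
To minimize: dAC/dQ = -9/Q^2 + 9 = 0
Q^2 = 9/9 = 1
Q* = 1
Min AC = 9/1 + 19 + 9*1
Min AC = 9 + 19 + 9 = 37

37


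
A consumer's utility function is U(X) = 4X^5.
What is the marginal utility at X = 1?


MU = dU/dX = 4*5*X^(5-1)
MU = 20*X^4
At X = 1:
MU = 20 * 1^4
MU = 20 * 1 = 20

20


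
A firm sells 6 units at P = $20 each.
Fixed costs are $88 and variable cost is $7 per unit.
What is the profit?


Total Revenue = P * Q = 20 * 6 = $120
Total Cost = FC + VC*Q = 88 + 7*6 = $130
Profit = TR - TC = 120 - 130 = $-10

$-10


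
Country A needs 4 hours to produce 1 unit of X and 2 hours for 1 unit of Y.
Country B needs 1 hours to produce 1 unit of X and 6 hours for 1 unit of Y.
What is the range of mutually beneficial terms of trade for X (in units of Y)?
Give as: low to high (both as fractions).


Opportunity cost of X for Country A = hours_X / hours_Y = 4/2 = 2 units of Y
Opportunity cost of X for Country B = hours_X / hours_Y = 1/6 = 1/6 units of Y
Terms of trade must be between the two opportunity costs.
Range: 1/6 to 2

1/6 to 2


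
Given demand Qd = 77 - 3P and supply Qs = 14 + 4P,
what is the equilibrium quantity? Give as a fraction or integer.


First find equilibrium price:
77 - 3P = 14 + 4P
P* = 63/7 = 9
Then substitute into demand:
Q* = 77 - 3 * 9 = 50

50


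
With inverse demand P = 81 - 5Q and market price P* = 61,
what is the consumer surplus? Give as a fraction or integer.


Maximum willingness to pay (at Q=0): P_max = 81
Quantity demanded at P* = 61:
Q* = (81 - 61)/5 = 4
CS = (1/2) * Q* * (P_max - P*)
CS = (1/2) * 4 * (81 - 61)
CS = (1/2) * 4 * 20 = 40

40


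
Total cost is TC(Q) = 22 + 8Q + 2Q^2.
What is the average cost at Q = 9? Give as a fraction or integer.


TC(9) = 22 + 8*9 + 2*9^2
TC(9) = 22 + 72 + 162 = 256
AC = TC/Q = 256/9 = 256/9

256/9


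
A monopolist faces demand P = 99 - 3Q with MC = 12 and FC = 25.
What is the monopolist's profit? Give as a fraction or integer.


MR = MC: 99 - 6Q = 12
Q* = 29/2
P* = 99 - 3*29/2 = 111/2
Profit = (P* - MC)*Q* - FC
= (111/2 - 12)*29/2 - 25
= 87/2*29/2 - 25
= 2523/4 - 25 = 2423/4

2423/4


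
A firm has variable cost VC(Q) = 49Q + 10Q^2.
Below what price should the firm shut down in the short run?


AVC(Q) = VC(Q)/Q = 49 + 10Q
AVC is increasing in Q, so minimum AVC is at Q -> 0+.
Min AVC = 49
The firm should shut down if P < 49.

49


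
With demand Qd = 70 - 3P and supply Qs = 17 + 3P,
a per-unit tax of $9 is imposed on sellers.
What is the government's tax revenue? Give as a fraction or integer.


With tax on sellers, new supply: Qs' = 17 + 3(P - 9)
= 3P - 10
New equilibrium quantity:
Q_new = 30
Tax revenue = tax * Q_new = 9 * 30 = 270

270


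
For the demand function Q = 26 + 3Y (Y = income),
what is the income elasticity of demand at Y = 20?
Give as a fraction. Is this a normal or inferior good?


dQ/dY = 3
At Y = 20: Q = 26 + 3*20 = 86
Ey = (dQ/dY)(Y/Q) = 3 * 20 / 86 = 30/43
Since Ey > 0, this is a normal good.

30/43 (normal good)


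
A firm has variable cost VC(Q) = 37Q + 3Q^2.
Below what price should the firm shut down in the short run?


AVC(Q) = VC(Q)/Q = 37 + 3Q
AVC is increasing in Q, so minimum AVC is at Q -> 0+.
Min AVC = 37
The firm should shut down if P < 37.

37


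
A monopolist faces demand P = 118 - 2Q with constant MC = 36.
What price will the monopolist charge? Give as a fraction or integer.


MR = 118 - 4Q
Set MR = MC: 118 - 4Q = 36
Q* = 41/2
Substitute into demand:
P* = 118 - 2*41/2 = 77

77


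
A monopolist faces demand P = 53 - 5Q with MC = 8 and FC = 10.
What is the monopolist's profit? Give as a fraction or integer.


MR = MC: 53 - 10Q = 8
Q* = 9/2
P* = 53 - 5*9/2 = 61/2
Profit = (P* - MC)*Q* - FC
= (61/2 - 8)*9/2 - 10
= 45/2*9/2 - 10
= 405/4 - 10 = 365/4

365/4


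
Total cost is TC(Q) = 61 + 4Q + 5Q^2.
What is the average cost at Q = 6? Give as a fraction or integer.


TC(6) = 61 + 4*6 + 5*6^2
TC(6) = 61 + 24 + 180 = 265
AC = TC/Q = 265/6 = 265/6

265/6


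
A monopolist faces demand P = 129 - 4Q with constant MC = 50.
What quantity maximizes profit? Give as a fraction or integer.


TR = P*Q = (129 - 4Q)Q = 129Q - 4Q^2
MR = dTR/dQ = 129 - 8Q
Set MR = MC:
129 - 8Q = 50
79 = 8Q
Q* = 79/8 = 79/8

79/8


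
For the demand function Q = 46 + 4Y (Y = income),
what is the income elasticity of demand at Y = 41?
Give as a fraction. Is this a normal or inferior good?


dQ/dY = 4
At Y = 41: Q = 46 + 4*41 = 210
Ey = (dQ/dY)(Y/Q) = 4 * 41 / 210 = 82/105
Since Ey > 0, this is a normal good.

82/105 (normal good)


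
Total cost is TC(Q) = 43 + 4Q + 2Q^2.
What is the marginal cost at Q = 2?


MC = dTC/dQ = 4 + 2*2*Q
At Q = 2:
MC = 4 + 4*2
MC = 4 + 8 = 12

12


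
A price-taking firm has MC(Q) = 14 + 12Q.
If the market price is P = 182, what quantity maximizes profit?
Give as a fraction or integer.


In perfect competition, profit is maximized where P = MC.
182 = 14 + 12Q
168 = 12Q
Q* = 168/12 = 14

14


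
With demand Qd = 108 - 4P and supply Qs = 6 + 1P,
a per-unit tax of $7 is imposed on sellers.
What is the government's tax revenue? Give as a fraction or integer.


With tax on sellers, new supply: Qs' = 6 + 1(P - 7)
= 1P - 1
New equilibrium quantity:
Q_new = 104/5
Tax revenue = tax * Q_new = 7 * 104/5 = 728/5

728/5


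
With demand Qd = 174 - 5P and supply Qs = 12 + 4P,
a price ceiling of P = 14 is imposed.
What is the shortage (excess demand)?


At P = 14:
Qd = 174 - 5*14 = 104
Qs = 12 + 4*14 = 68
Shortage = Qd - Qs = 104 - 68 = 36

36


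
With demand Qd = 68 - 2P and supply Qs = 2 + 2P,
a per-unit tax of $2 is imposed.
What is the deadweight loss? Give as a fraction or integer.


Pre-tax equilibrium quantity: Q* = 35
Post-tax equilibrium quantity: Q_tax = 33
Reduction in quantity: Q* - Q_tax = 2
DWL = (1/2) * tax * (Q* - Q_tax)
DWL = (1/2) * 2 * 2 = 2

2


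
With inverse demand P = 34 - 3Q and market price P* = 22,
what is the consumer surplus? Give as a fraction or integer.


Maximum willingness to pay (at Q=0): P_max = 34
Quantity demanded at P* = 22:
Q* = (34 - 22)/3 = 4
CS = (1/2) * Q* * (P_max - P*)
CS = (1/2) * 4 * (34 - 22)
CS = (1/2) * 4 * 12 = 24

24


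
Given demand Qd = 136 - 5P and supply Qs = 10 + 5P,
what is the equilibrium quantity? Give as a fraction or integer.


First find equilibrium price:
136 - 5P = 10 + 5P
P* = 126/10 = 63/5
Then substitute into demand:
Q* = 136 - 5 * 63/5 = 73

73


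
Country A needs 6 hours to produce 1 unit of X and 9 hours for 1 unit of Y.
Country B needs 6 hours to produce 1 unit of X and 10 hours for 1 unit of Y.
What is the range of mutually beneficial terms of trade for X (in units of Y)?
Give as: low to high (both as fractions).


Opportunity cost of X for Country A = hours_X / hours_Y = 6/9 = 2/3 units of Y
Opportunity cost of X for Country B = hours_X / hours_Y = 6/10 = 3/5 units of Y
Terms of trade must be between the two opportunity costs.
Range: 3/5 to 2/3

3/5 to 2/3


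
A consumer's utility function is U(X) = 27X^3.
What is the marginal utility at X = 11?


MU = dU/dX = 27*3*X^(3-1)
MU = 81*X^2
At X = 11:
MU = 81 * 11^2
MU = 81 * 121 = 9801

9801


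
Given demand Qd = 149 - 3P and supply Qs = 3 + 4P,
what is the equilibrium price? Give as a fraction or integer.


At equilibrium, Qd = Qs.
149 - 3P = 3 + 4P
149 - 3 = 3P + 4P
146 = 7P
P* = 146/7 = 146/7

146/7


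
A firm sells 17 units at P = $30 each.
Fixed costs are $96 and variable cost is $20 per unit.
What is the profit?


Total Revenue = P * Q = 30 * 17 = $510
Total Cost = FC + VC*Q = 96 + 20*17 = $436
Profit = TR - TC = 510 - 436 = $74

$74


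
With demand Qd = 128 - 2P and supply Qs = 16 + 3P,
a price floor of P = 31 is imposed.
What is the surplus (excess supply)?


At P = 31:
Qd = 128 - 2*31 = 66
Qs = 16 + 3*31 = 109
Surplus = Qs - Qd = 109 - 66 = 43

43


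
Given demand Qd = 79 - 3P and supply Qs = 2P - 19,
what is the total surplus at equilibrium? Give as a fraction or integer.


Find equilibrium: 79 - 3P = 2P - 19
79 + 19 = 5P
P* = 98/5 = 98/5
Q* = 2*98/5 - 19 = 101/5
Inverse demand: P = 79/3 - Q/3, so P_max = 79/3
Inverse supply: P = 19/2 + Q/2, so P_min = 19/2
CS = (1/2) * 101/5 * (79/3 - 98/5) = 10201/150
PS = (1/2) * 101/5 * (98/5 - 19/2) = 10201/100
TS = CS + PS = 10201/150 + 10201/100 = 10201/60

10201/60


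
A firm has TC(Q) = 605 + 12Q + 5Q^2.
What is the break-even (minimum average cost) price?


AC(Q) = 605/Q + 12 + 5Q
To minimize: dAC/dQ = -605/Q^2 + 5 = 0
Q^2 = 605/5 = 121
Q* = 11
Min AC = 605/11 + 12 + 5*11
Min AC = 55 + 12 + 55 = 122

122


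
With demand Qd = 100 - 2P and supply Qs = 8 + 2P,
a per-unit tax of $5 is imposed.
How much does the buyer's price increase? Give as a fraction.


With a per-unit tax, the buyer's price increase depends on relative slopes.
Supply slope: d = 2, Demand slope: b = 2
Buyer's price increase = d * tax / (b + d)
= 2 * 5 / (2 + 2)
= 10 / 4 = 5/2

5/2


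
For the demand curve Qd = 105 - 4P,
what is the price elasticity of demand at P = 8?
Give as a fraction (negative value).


dQ/dP = -4
At P = 8: Q = 105 - 4*8 = 73
E = (dQ/dP)(P/Q) = (-4)(8/73) = -32/73

-32/73


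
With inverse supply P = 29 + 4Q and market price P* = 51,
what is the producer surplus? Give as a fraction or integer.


Minimum supply price (at Q=0): P_min = 29
Quantity supplied at P* = 51:
Q* = (51 - 29)/4 = 11/2
PS = (1/2) * Q* * (P* - P_min)
PS = (1/2) * 11/2 * (51 - 29)
PS = (1/2) * 11/2 * 22 = 121/2

121/2


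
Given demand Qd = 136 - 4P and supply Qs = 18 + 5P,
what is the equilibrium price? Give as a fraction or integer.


At equilibrium, Qd = Qs.
136 - 4P = 18 + 5P
136 - 18 = 4P + 5P
118 = 9P
P* = 118/9 = 118/9

118/9


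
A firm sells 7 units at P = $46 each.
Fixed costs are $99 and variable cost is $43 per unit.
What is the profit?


Total Revenue = P * Q = 46 * 7 = $322
Total Cost = FC + VC*Q = 99 + 43*7 = $400
Profit = TR - TC = 322 - 400 = $-78

$-78


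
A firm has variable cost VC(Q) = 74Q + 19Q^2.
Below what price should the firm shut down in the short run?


AVC(Q) = VC(Q)/Q = 74 + 19Q
AVC is increasing in Q, so minimum AVC is at Q -> 0+.
Min AVC = 74
The firm should shut down if P < 74.

74


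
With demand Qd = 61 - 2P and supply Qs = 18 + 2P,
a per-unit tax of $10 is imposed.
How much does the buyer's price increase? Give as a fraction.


With a per-unit tax, the buyer's price increase depends on relative slopes.
Supply slope: d = 2, Demand slope: b = 2
Buyer's price increase = d * tax / (b + d)
= 2 * 10 / (2 + 2)
= 20 / 4 = 5

5


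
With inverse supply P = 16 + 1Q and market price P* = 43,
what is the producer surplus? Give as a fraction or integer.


Minimum supply price (at Q=0): P_min = 16
Quantity supplied at P* = 43:
Q* = (43 - 16)/1 = 27
PS = (1/2) * Q* * (P* - P_min)
PS = (1/2) * 27 * (43 - 16)
PS = (1/2) * 27 * 27 = 729/2

729/2


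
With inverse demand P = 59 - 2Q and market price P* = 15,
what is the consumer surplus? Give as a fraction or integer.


Maximum willingness to pay (at Q=0): P_max = 59
Quantity demanded at P* = 15:
Q* = (59 - 15)/2 = 22
CS = (1/2) * Q* * (P_max - P*)
CS = (1/2) * 22 * (59 - 15)
CS = (1/2) * 22 * 44 = 484

484


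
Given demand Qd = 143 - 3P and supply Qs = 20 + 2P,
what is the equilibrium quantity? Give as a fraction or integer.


First find equilibrium price:
143 - 3P = 20 + 2P
P* = 123/5 = 123/5
Then substitute into demand:
Q* = 143 - 3 * 123/5 = 346/5

346/5


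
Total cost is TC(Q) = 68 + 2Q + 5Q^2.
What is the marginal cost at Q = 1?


MC = dTC/dQ = 2 + 2*5*Q
At Q = 1:
MC = 2 + 10*1
MC = 2 + 10 = 12

12


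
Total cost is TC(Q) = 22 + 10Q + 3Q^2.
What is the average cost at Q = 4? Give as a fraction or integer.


TC(4) = 22 + 10*4 + 3*4^2
TC(4) = 22 + 40 + 48 = 110
AC = TC/Q = 110/4 = 55/2

55/2


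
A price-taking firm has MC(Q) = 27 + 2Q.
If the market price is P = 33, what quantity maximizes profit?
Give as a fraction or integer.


In perfect competition, profit is maximized where P = MC.
33 = 27 + 2Q
6 = 2Q
Q* = 6/2 = 3

3


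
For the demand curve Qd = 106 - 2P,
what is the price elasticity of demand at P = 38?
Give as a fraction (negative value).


dQ/dP = -2
At P = 38: Q = 106 - 2*38 = 30
E = (dQ/dP)(P/Q) = (-2)(38/30) = -38/15

-38/15


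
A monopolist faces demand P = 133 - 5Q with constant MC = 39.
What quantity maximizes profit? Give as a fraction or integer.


TR = P*Q = (133 - 5Q)Q = 133Q - 5Q^2
MR = dTR/dQ = 133 - 10Q
Set MR = MC:
133 - 10Q = 39
94 = 10Q
Q* = 94/10 = 47/5

47/5


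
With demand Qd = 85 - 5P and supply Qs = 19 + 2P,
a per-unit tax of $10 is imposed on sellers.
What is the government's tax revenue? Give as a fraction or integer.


With tax on sellers, new supply: Qs' = 19 + 2(P - 10)
= 2P - 1
New equilibrium quantity:
Q_new = 165/7
Tax revenue = tax * Q_new = 10 * 165/7 = 1650/7

1650/7


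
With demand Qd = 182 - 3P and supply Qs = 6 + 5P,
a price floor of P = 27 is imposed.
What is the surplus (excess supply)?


At P = 27:
Qd = 182 - 3*27 = 101
Qs = 6 + 5*27 = 141
Surplus = Qs - Qd = 141 - 101 = 40

40


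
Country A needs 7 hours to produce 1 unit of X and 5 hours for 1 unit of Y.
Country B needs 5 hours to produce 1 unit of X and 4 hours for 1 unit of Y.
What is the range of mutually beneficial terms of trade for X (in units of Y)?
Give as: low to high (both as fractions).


Opportunity cost of X for Country A = hours_X / hours_Y = 7/5 = 7/5 units of Y
Opportunity cost of X for Country B = hours_X / hours_Y = 5/4 = 5/4 units of Y
Terms of trade must be between the two opportunity costs.
Range: 5/4 to 7/5

5/4 to 7/5


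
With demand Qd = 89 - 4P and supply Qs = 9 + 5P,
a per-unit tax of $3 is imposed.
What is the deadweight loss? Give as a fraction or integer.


Pre-tax equilibrium quantity: Q* = 481/9
Post-tax equilibrium quantity: Q_tax = 421/9
Reduction in quantity: Q* - Q_tax = 20/3
DWL = (1/2) * tax * (Q* - Q_tax)
DWL = (1/2) * 3 * 20/3 = 10

10


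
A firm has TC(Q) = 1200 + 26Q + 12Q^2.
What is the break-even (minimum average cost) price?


AC(Q) = 1200/Q + 26 + 12Q
To minimize: dAC/dQ = -1200/Q^2 + 12 = 0
Q^2 = 1200/12 = 100
Q* = 10
Min AC = 1200/10 + 26 + 12*10
Min AC = 120 + 26 + 120 = 266

266


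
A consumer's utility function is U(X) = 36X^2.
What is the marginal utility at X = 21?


MU = dU/dX = 36*2*X^(2-1)
MU = 72*X^1
At X = 21:
MU = 72 * 21^1
MU = 72 * 21 = 1512

1512


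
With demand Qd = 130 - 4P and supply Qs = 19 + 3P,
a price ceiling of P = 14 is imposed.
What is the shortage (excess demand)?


At P = 14:
Qd = 130 - 4*14 = 74
Qs = 19 + 3*14 = 61
Shortage = Qd - Qs = 74 - 61 = 13

13


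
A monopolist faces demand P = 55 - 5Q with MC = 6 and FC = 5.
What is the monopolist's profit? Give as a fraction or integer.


MR = MC: 55 - 10Q = 6
Q* = 49/10
P* = 55 - 5*49/10 = 61/2
Profit = (P* - MC)*Q* - FC
= (61/2 - 6)*49/10 - 5
= 49/2*49/10 - 5
= 2401/20 - 5 = 2301/20

2301/20


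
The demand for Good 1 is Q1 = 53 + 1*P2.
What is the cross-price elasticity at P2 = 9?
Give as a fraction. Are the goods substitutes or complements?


dQ1/dP2 = 1
At P2 = 9: Q1 = 53 + 1*9 = 62
Exy = (dQ1/dP2)(P2/Q1) = 1 * 9 / 62 = 9/62
Since Exy > 0, the goods are substitutes.

9/62 (substitutes)


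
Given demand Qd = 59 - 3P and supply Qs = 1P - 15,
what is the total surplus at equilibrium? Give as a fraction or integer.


Find equilibrium: 59 - 3P = 1P - 15
59 + 15 = 4P
P* = 74/4 = 37/2
Q* = 1*37/2 - 15 = 7/2
Inverse demand: P = 59/3 - Q/3, so P_max = 59/3
Inverse supply: P = 15 + Q/1, so P_min = 15
CS = (1/2) * 7/2 * (59/3 - 37/2) = 49/24
PS = (1/2) * 7/2 * (37/2 - 15) = 49/8
TS = CS + PS = 49/24 + 49/8 = 49/6

49/6


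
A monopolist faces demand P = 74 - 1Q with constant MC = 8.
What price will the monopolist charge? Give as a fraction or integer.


MR = 74 - 2Q
Set MR = MC: 74 - 2Q = 8
Q* = 33
Substitute into demand:
P* = 74 - 1*33 = 41

41


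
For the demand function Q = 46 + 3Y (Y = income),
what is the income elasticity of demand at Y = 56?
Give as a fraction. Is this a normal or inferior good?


dQ/dY = 3
At Y = 56: Q = 46 + 3*56 = 214
Ey = (dQ/dY)(Y/Q) = 3 * 56 / 214 = 84/107
Since Ey > 0, this is a normal good.

84/107 (normal good)


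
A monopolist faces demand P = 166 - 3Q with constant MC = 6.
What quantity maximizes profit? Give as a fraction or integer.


TR = P*Q = (166 - 3Q)Q = 166Q - 3Q^2
MR = dTR/dQ = 166 - 6Q
Set MR = MC:
166 - 6Q = 6
160 = 6Q
Q* = 160/6 = 80/3

80/3


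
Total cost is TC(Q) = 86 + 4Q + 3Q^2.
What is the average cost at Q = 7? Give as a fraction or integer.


TC(7) = 86 + 4*7 + 3*7^2
TC(7) = 86 + 28 + 147 = 261
AC = TC/Q = 261/7 = 261/7

261/7


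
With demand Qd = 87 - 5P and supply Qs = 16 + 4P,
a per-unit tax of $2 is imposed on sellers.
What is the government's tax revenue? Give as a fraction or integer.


With tax on sellers, new supply: Qs' = 16 + 4(P - 2)
= 8 + 4P
New equilibrium quantity:
Q_new = 388/9
Tax revenue = tax * Q_new = 2 * 388/9 = 776/9

776/9


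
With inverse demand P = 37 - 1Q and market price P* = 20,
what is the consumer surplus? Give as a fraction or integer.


Maximum willingness to pay (at Q=0): P_max = 37
Quantity demanded at P* = 20:
Q* = (37 - 20)/1 = 17
CS = (1/2) * Q* * (P_max - P*)
CS = (1/2) * 17 * (37 - 20)
CS = (1/2) * 17 * 17 = 289/2

289/2


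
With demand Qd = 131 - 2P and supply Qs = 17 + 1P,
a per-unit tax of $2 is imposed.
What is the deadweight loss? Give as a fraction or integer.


Pre-tax equilibrium quantity: Q* = 55
Post-tax equilibrium quantity: Q_tax = 161/3
Reduction in quantity: Q* - Q_tax = 4/3
DWL = (1/2) * tax * (Q* - Q_tax)
DWL = (1/2) * 2 * 4/3 = 4/3

4/3


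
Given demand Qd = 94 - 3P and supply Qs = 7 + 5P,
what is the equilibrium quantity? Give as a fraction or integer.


First find equilibrium price:
94 - 3P = 7 + 5P
P* = 87/8 = 87/8
Then substitute into demand:
Q* = 94 - 3 * 87/8 = 491/8

491/8


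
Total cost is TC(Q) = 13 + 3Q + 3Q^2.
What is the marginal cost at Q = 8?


MC = dTC/dQ = 3 + 2*3*Q
At Q = 8:
MC = 3 + 6*8
MC = 3 + 48 = 51

51


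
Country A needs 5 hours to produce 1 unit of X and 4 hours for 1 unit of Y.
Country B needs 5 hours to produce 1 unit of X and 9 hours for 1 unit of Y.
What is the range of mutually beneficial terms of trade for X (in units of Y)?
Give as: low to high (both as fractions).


Opportunity cost of X for Country A = hours_X / hours_Y = 5/4 = 5/4 units of Y
Opportunity cost of X for Country B = hours_X / hours_Y = 5/9 = 5/9 units of Y
Terms of trade must be between the two opportunity costs.
Range: 5/9 to 5/4

5/9 to 5/4


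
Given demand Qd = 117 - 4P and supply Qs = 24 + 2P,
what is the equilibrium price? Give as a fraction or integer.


At equilibrium, Qd = Qs.
117 - 4P = 24 + 2P
117 - 24 = 4P + 2P
93 = 6P
P* = 93/6 = 31/2

31/2


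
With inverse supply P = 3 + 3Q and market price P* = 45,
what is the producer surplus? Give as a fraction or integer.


Minimum supply price (at Q=0): P_min = 3
Quantity supplied at P* = 45:
Q* = (45 - 3)/3 = 14
PS = (1/2) * Q* * (P* - P_min)
PS = (1/2) * 14 * (45 - 3)
PS = (1/2) * 14 * 42 = 294

294


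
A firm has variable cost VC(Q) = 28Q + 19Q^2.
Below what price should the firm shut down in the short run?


AVC(Q) = VC(Q)/Q = 28 + 19Q
AVC is increasing in Q, so minimum AVC is at Q -> 0+.
Min AVC = 28
The firm should shut down if P < 28.

28


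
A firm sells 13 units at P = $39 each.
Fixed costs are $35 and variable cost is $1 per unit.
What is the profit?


Total Revenue = P * Q = 39 * 13 = $507
Total Cost = FC + VC*Q = 35 + 1*13 = $48
Profit = TR - TC = 507 - 48 = $459

$459


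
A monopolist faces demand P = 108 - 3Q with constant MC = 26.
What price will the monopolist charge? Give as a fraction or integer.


MR = 108 - 6Q
Set MR = MC: 108 - 6Q = 26
Q* = 41/3
Substitute into demand:
P* = 108 - 3*41/3 = 67

67


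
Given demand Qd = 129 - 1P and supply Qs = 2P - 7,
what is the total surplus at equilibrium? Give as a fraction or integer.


Find equilibrium: 129 - 1P = 2P - 7
129 + 7 = 3P
P* = 136/3 = 136/3
Q* = 2*136/3 - 7 = 251/3
Inverse demand: P = 129 - Q/1, so P_max = 129
Inverse supply: P = 7/2 + Q/2, so P_min = 7/2
CS = (1/2) * 251/3 * (129 - 136/3) = 63001/18
PS = (1/2) * 251/3 * (136/3 - 7/2) = 63001/36
TS = CS + PS = 63001/18 + 63001/36 = 63001/12

63001/12


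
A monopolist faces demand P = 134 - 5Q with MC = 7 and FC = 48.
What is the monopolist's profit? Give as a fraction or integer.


MR = MC: 134 - 10Q = 7
Q* = 127/10
P* = 134 - 5*127/10 = 141/2
Profit = (P* - MC)*Q* - FC
= (141/2 - 7)*127/10 - 48
= 127/2*127/10 - 48
= 16129/20 - 48 = 15169/20

15169/20


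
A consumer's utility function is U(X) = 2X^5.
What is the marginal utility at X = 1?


MU = dU/dX = 2*5*X^(5-1)
MU = 10*X^4
At X = 1:
MU = 10 * 1^4
MU = 10 * 1 = 10

10


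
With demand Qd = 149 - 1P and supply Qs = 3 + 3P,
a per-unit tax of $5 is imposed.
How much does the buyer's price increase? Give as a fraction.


With a per-unit tax, the buyer's price increase depends on relative slopes.
Supply slope: d = 3, Demand slope: b = 1
Buyer's price increase = d * tax / (b + d)
= 3 * 5 / (1 + 3)
= 15 / 4 = 15/4

15/4


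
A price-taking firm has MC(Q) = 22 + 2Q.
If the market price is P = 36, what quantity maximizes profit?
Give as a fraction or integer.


In perfect competition, profit is maximized where P = MC.
36 = 22 + 2Q
14 = 2Q
Q* = 14/2 = 7

7


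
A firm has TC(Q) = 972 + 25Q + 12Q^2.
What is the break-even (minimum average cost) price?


AC(Q) = 972/Q + 25 + 12Q
To minimize: dAC/dQ = -972/Q^2 + 12 = 0
Q^2 = 972/12 = 81
Q* = 9
Min AC = 972/9 + 25 + 12*9
Min AC = 108 + 25 + 108 = 241

241


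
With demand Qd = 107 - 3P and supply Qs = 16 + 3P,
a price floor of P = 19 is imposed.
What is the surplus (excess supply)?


At P = 19:
Qd = 107 - 3*19 = 50
Qs = 16 + 3*19 = 73
Surplus = Qs - Qd = 73 - 50 = 23

23


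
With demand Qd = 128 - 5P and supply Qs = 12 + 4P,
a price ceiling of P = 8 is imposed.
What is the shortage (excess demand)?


At P = 8:
Qd = 128 - 5*8 = 88
Qs = 12 + 4*8 = 44
Shortage = Qd - Qs = 88 - 44 = 44

44


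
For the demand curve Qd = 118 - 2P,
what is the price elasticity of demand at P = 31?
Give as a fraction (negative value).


dQ/dP = -2
At P = 31: Q = 118 - 2*31 = 56
E = (dQ/dP)(P/Q) = (-2)(31/56) = -31/28

-31/28


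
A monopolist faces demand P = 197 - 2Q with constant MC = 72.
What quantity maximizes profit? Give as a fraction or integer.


TR = P*Q = (197 - 2Q)Q = 197Q - 2Q^2
MR = dTR/dQ = 197 - 4Q
Set MR = MC:
197 - 4Q = 72
125 = 4Q
Q* = 125/4 = 125/4

125/4
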